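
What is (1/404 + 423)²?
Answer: 29204417449/163216 ≈ 1.7893e+5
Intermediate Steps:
(1/404 + 423)² = (170893/404)² = 29204417449/163216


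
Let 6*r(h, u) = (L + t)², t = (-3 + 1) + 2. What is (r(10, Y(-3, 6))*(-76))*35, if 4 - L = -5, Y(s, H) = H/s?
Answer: -35910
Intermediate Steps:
L = 9 (L = 4 - 1*(-5) = 4 + 5 = 9)
t = 0 (t = -2 + 2 = 0)
r(h, u) = 27/2 (r(h, u) = (9 + 0)²/6 = (⅙)*9² = (⅙)*81 = 27/2)
(r(10, Y(-3, 6))*(-76))*35 = ((27/2)*(-76))*35 = -1026*35 = -35910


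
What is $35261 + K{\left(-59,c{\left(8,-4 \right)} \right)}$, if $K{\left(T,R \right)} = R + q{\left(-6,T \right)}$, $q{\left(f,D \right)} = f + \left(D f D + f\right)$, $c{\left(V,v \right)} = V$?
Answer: $14371$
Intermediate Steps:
$q{\left(f,D \right)} = 2 f + f D^{2}$ ($q{\left(f,D \right)} = f + \left(f D^{2} + f\right) = f + \left(f + f D^{2}\right) = 2 f + f D^{2}$)
$K{\left(T,R \right)} = -12 + R - 6 T^{2}$ ($K{\left(T,R \right)} = R - 6 \left(2 + T^{2}\right) = R - \left(12 + 6 T^{2}\right) = -12 + R - 6 T^{2}$)
$35261 + K{\left(-59,c{\left(8,-4 \right)} \right)} = 35261 - \left(4 + 20886\right) = 35261 - 20890 = 14371$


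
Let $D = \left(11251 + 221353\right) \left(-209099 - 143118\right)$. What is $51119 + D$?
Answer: $-81927031949$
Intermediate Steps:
$D = -81927083068$ ($D = 232604 \left(-352217\right) = -81927083068$)
$51119 + D = 51119 - 81927083068 = -81927031949$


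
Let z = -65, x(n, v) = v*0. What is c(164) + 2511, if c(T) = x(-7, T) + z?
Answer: 2446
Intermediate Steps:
x(n, v) = 0
c(T) = -65 (c(T) = 0 - 65 = -65)
c(164) + 2511 = -65 + 2511 = 2446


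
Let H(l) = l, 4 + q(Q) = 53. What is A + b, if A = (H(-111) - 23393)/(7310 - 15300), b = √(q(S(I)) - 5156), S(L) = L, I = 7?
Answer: 11752/3995 + I*√5107 ≈ 2.9417 + 71.463*I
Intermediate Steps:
q(Q) = 49 (q(Q) = -4 + 53 = 49)
b = I*√5107 (b = √(49 - 5156) = √(-5107) = I*√5107 ≈ 71.463*I)
A = 11752/3995 (A = (-111 - 23393)/(7310 - 15300) = -23504/(-7990) = -23504*(-1/7990) = 11752/3995 ≈ 2.9417)
A + b = 11752/3995 + I*√5107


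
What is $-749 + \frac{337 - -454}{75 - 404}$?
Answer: $- \frac{35316}{47} \approx -751.4$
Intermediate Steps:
$-749 + \frac{337 - -454}{75 - 404} = -749 + \frac{337 + 454}{-329} = -749 - \frac{113}{47} = - \frac{35316}{47}$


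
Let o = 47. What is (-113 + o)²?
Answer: 4356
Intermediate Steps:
(-113 + o)² = (-113 + 47)² = (-66)² = 4356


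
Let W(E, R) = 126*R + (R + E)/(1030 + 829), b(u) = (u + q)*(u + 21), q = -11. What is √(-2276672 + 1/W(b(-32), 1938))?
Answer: I*√469150836264950615191171/453947903 ≈ 1508.9*I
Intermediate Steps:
b(u) = (-11 + u)*(21 + u) (b(u) = (u - 11)*(u + 21) = (-11 + u)*(21 + u))
W(E, R) = E/1859 + 234235*R/1859 (W(E, R) = 126*R + (E + R)/1859 = 126*R + (E + R)*(1/1859) = 126*R + (E/1859 + R/1859) = E/1859 + 234235*R/1859)
√(-2276672 + 1/W(b(-32), 1938)) = √(-2276672 + 1/((-231 + (-32)² + 10*(-32))/1859 + (234235/1859)*1938)) = √(-2276672 + 1/((-231 + 1024 - 320)/1859 + 453947430/1859)) = √(-2276672 + 1/((1/1859)*473 + 453947430/1859)) = √(-2276672 + 1/(43/169 + 453947430/1859)) = √(-2276672 + 1/(453947903/1859)) = √(-2276672 + 1859/453947903) = √(-1033490480216957/453947903) = I*√469150836264950615191171/453947903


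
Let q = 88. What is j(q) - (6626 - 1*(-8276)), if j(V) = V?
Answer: -14814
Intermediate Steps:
j(q) - (6626 - 1*(-8276)) = 88 - (6626 - 1*(-8276)) = 88 - (6626 + 8276) = 88 - 1*14902 = 88 - 14902 = -14814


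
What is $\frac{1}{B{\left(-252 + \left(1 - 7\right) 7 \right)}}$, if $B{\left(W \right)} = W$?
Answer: $- \frac{1}{294} \approx -0.0034014$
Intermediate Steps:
$\frac{1}{B{\left(-252 + \left(1 - 7\right) 7 \right)}} = \frac{1}{-252 + \left(1 - 7\right) 7} = \frac{1}{-252 - 42} = \frac{1}{-294} = - \frac{1}{294}$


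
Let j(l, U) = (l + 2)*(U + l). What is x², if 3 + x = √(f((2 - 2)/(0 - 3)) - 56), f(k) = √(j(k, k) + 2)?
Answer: (3 - I*√(56 - √2))² ≈ -45.586 - 44.329*I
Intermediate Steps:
j(l, U) = (2 + l)*(U + l)
f(k) = √(2 + 2*k² + 4*k) (f(k) = √((k² + 2*k + 2*k + k*k) + 2) = √((k² + 2*k + 2*k + k²) + 2) = √((2*k² + 4*k) + 2) = √(2 + 2*k² + 4*k))
x = -3 + √(-56 + √2) (x = -3 + √(√(2 + 2*((2 - 2)/(0 - 3))² + 4*((2 - 2)/(0 - 3))) - 56) = -3 + √(√(2 + 2*(0/(-3))² + 4*(0/(-3))) - 56) = -3 + √(√(2 + 2*(0*(-⅓))² + 4*(0*(-⅓))) - 56) = -3 + √(√(2 + 2*0² + 4*0) - 56) = -3 + √(√(2 + 2*0 + 0) - 56) = -3 + √(√(2 + 0 + 0) - 56) = -3 + √(√2 - 56) = -3 + √(-56 + √2) ≈ -3.0 + 7.3882*I)
x² = (-3 + I*√(56 - √2))²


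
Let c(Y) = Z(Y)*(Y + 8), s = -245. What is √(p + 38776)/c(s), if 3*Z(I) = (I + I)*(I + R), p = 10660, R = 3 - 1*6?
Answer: -√12359/4800040 ≈ -2.3160e-5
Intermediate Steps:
R = -3 (R = 3 - 6 = -3)
Z(I) = 2*I*(-3 + I)/3 (Z(I) = ((I + I)*(I - 3))/3 = ((2*I)*(-3 + I))/3 = (2*I*(-3 + I))/3 = 2*I*(-3 + I)/3)
c(Y) = 2*Y*(-3 + Y)*(8 + Y)/3 (c(Y) = (2*Y*(-3 + Y)/3)*(Y + 8) = (2*Y*(-3 + Y)/3)*(8 + Y) = 2*Y*(-3 + Y)*(8 + Y)/3)
√(p + 38776)/c(s) = √(10660 + 38776)/(((⅔)*(-245)*(-3 - 245)*(8 - 245))) = √49436/(((⅔)*(-245)*(-248)*(-237))) = (2*√12359)/(-9600080) = (2*√12359)*(-1/9600080) = -√12359/4800040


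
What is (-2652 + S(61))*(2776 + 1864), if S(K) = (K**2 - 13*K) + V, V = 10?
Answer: 1327040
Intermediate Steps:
S(K) = 10 + K**2 - 13*K (S(K) = (K**2 - 13*K) + 10 = 10 + K**2 - 13*K)
(-2652 + S(61))*(2776 + 1864) = (-2652 + (10 + 61**2 - 13*61))*(2776 + 1864) = (-2652 + (10 + 3721 - 793))*4640 = (-2652 + 2938)*4640 = 286*4640 = 1327040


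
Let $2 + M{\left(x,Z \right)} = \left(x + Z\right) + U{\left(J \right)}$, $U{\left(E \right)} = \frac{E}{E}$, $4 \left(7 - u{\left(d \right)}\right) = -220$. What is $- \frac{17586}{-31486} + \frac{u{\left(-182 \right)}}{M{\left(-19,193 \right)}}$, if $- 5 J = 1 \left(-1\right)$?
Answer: $\frac{14435}{15743} \approx 0.91692$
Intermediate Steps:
$u{\left(d \right)} = 62$ ($u{\left(d \right)} = 7 - -55 = 7 + 55 = 62$)
$J = \frac{1}{5}$ ($J = - \frac{1 \left(-1\right)}{5} = \left(- \frac{1}{5}\right) \left(-1\right) = \frac{1}{5} \approx 0.2$)
$U{\left(E \right)} = 1$
$M{\left(x,Z \right)} = -1 + Z + x$ ($M{\left(x,Z \right)} = -2 + \left(\left(x + Z\right) + 1\right) = -2 + \left(\left(Z + x\right) + 1\right) = -2 + \left(1 + Z + x\right) = -1 + Z + x$)
$- \frac{17586}{-31486} + \frac{u{\left(-182 \right)}}{M{\left(-19,193 \right)}} = - \frac{17586}{-31486} + \frac{62}{-1 + 193 - 19} = \left(-17586\right) \left(- \frac{1}{31486}\right) + \frac{62}{173} = \frac{8793}{15743} + 62 \cdot \frac{1}{173} = \frac{8793}{15743} + \frac{62}{173} = \frac{14435}{15743}$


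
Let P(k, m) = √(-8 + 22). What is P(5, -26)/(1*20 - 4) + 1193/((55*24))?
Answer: 1193/1320 + √14/16 ≈ 1.1376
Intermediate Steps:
P(k, m) = √14
P(5, -26)/(1*20 - 4) + 1193/((55*24)) = √14/(1*20 - 4) + 1193/((55*24)) = √14/(20 - 4) + 1193/1320 = √14/16 + 1193*(1/1320) = √14*(1/16) + 1193/1320 = √14/16 + 1193/1320 = 1193/1320 + √14/16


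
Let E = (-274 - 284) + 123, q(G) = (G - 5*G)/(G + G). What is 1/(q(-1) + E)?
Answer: -1/437 ≈ -0.0022883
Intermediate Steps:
q(G) = -2 (q(G) = (-4*G)/((2*G)) = (-4*G)*(1/(2*G)) = -2)
E = -435 (E = -558 + 123 = -435)
1/(q(-1) + E) = 1/(-2 - 435) = 1/(-437) = -1/437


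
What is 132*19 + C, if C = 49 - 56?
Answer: 2501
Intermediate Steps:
C = -7
132*19 + C = 132*19 - 7 = 2508 - 7 = 2501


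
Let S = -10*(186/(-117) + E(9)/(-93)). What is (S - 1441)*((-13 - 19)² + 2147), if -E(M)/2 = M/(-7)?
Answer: -1820803753/403 ≈ -4.5181e+6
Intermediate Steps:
E(M) = 2*M/7 (E(M) = -2*M/(-7) = -2*M*(-1)/7 = -(-2)*M/7 = 2*M/7)
S = 136880/8463 (S = -10*(186/(-117) + ((2/7)*9)/(-93)) = -10*(186*(-1/117) + (18/7)*(-1/93)) = -10*(-62/39 - 6/217) = -10*(-13688/8463) = 136880/8463 ≈ 16.174)
(S - 1441)*((-13 - 19)² + 2147) = (136880/8463 - 1441)*((-13 - 19)² + 2147) = -12058303*((-32)² + 2147)/8463 = -12058303*(1024 + 2147)/8463 = -12058303/8463*3171 = -1820803753/403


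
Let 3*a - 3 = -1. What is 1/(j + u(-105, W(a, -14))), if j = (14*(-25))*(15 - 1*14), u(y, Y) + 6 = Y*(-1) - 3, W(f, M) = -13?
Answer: -1/346 ≈ -0.0028902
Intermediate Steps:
a = ⅔ (a = 1 + (⅓)*(-1) = 1 - ⅓ = ⅔ ≈ 0.66667)
u(y, Y) = -9 - Y (u(y, Y) = -6 + (Y*(-1) - 3) = -6 + (-Y - 3) = -6 + (-3 - Y) = -9 - Y)
j = -350 (j = -350*(15 - 14) = -350*1 = -350)
1/(j + u(-105, W(a, -14))) = 1/(-350 + (-9 - 1*(-13))) = 1/(-350 + (-9 + 13)) = 1/(-350 + 4) = 1/(-346) = -1/346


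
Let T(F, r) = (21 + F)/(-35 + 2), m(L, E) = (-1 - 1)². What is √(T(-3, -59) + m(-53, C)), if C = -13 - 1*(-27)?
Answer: √418/11 ≈ 1.8586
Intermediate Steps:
C = 14 (C = -13 + 27 = 14)
m(L, E) = 4 (m(L, E) = (-2)² = 4)
T(F, r) = -7/11 - F/33 (T(F, r) = (21 + F)/(-33) = (21 + F)*(-1/33) = -7/11 - F/33)
√(T(-3, -59) + m(-53, C)) = √((-7/11 - 1/33*(-3)) + 4) = √((-7/11 + 1/11) + 4) = √(-6/11 + 4) = √(38/11) = √418/11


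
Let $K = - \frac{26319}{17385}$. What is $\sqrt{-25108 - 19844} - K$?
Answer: $\frac{8773}{5795} + 2 i \sqrt{11238} \approx 1.5139 + 212.02 i$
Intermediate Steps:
$K = - \frac{8773}{5795}$ ($K = \left(-26319\right) \frac{1}{17385} = - \frac{8773}{5795} \approx -1.5139$)
$\sqrt{-25108 - 19844} - K = \sqrt{-25108 - 19844} - - \frac{8773}{5795} = \sqrt{-44952} + \frac{8773}{5795} = 2 i \sqrt{11238} + \frac{8773}{5795} = \frac{8773}{5795} + 2 i \sqrt{11238}$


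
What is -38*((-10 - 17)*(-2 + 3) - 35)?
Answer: 2356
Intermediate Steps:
-38*((-10 - 17)*(-2 + 3) - 35) = -38*(-27*1 - 35) = -38*(-27 - 35) = -38*(-62) = 2356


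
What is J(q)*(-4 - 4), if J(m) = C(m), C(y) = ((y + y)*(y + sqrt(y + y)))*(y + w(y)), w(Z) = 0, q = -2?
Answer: 128 - 128*I ≈ 128.0 - 128.0*I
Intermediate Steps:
C(y) = 2*y**2*(y + sqrt(2)*sqrt(y)) (C(y) = ((y + y)*(y + sqrt(y + y)))*(y + 0) = ((2*y)*(y + sqrt(2*y)))*y = ((2*y)*(y + sqrt(2)*sqrt(y)))*y = (2*y*(y + sqrt(2)*sqrt(y)))*y = 2*y**2*(y + sqrt(2)*sqrt(y)))
J(m) = 2*m**3 + 2*sqrt(2)*m**(5/2)
J(q)*(-4 - 4) = (2*(-2)**3 + 2*sqrt(2)*(-2)**(5/2))*(-4 - 4) = (2*(-8) + 2*sqrt(2)*(4*I*sqrt(2)))*(-8) = (-16 + 16*I)*(-8) = 128 - 128*I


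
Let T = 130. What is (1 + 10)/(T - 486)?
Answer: -11/356 ≈ -0.030899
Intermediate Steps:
(1 + 10)/(T - 486) = (1 + 10)/(130 - 486) = 11/(-356) = 11*(-1/356) = -11/356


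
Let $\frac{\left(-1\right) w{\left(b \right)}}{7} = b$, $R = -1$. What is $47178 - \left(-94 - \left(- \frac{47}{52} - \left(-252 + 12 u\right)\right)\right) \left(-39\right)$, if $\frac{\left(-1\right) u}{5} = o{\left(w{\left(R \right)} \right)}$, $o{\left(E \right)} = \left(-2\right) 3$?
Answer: $\frac{191037}{4} \approx 47759.0$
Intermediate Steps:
$w{\left(b \right)} = - 7 b$
$o{\left(E \right)} = -6$
$u = 30$ ($u = \left(-5\right) \left(-6\right) = 30$)
$47178 - \left(-94 - \left(- \frac{47}{52} - \left(-252 + 12 u\right)\right)\right) \left(-39\right) = 47178 - \left(-94 + \left(- \frac{47}{-52} + \frac{12}{\frac{1}{30 - 21}}\right)\right) \left(-39\right) = 47178 - \left(-94 - \left(- \frac{47}{52} - \frac{12}{\frac{1}{9}}\right)\right) \left(-39\right) = 47178 - \left(-94 + \left(\frac{47}{52} + 12 \frac{1}{\frac{1}{9}}\right)\right) \left(-39\right) = 47178 - \left(-94 + \left(\frac{47}{52} + 12 \cdot 9\right)\right) \left(-39\right) = 47178 - \left(-94 + \left(\frac{47}{52} + 108\right)\right) \left(-39\right) = 47178 - \left(-94 + \frac{5663}{52}\right) \left(-39\right) = 47178 - \frac{775}{52} \left(-39\right) = 47178 - - \frac{2325}{4} = 47178 + \frac{2325}{4} = \frac{191037}{4}$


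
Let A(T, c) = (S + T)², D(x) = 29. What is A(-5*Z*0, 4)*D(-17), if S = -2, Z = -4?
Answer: 116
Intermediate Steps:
A(T, c) = (-2 + T)²
A(-5*Z*0, 4)*D(-17) = (-2 - 5*(-4)*0)²*29 = (-2 + 20*0)²*29 = (-2 + 0)²*29 = (-2)²*29 = 4*29 = 116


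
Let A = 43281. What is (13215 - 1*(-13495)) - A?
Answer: -16571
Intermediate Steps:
(13215 - 1*(-13495)) - A = (13215 - 1*(-13495)) - 1*43281 = (13215 + 13495) - 43281 = 26710 - 43281 = -16571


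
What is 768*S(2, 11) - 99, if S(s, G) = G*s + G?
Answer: 25245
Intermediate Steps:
S(s, G) = G + G*s
768*S(2, 11) - 99 = 768*(11*(1 + 2)) - 99 = 768*(11*3) - 99 = 768*33 - 99 = 25344 - 99 = 25245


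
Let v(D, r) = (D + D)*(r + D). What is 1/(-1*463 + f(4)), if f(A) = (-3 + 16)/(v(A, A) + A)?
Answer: -68/31471 ≈ -0.0021607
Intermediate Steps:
v(D, r) = 2*D*(D + r) (v(D, r) = (2*D)*(D + r) = 2*D*(D + r))
f(A) = 13/(A + 4*A²) (f(A) = (-3 + 16)/(2*A*(A + A) + A) = 13/(2*A*(2*A) + A) = 13/(4*A² + A) = 13/(A + 4*A²))
1/(-1*463 + f(4)) = 1/(-1*463 + 13/(4*(1 + 4*4))) = 1/(-463 + 13*(¼)/(1 + 16)) = 1/(-463 + 13*(¼)/17) = 1/(-463 + 13*(¼)*(1/17)) = 1/(-463 + 13/68) = 1/(-31471/68) = -68/31471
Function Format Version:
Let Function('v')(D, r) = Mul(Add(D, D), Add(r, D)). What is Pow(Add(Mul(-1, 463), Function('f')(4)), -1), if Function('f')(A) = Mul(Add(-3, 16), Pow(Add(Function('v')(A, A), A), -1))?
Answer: Rational(-68, 31471) ≈ -0.0021607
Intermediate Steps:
Function('v')(D, r) = Mul(2, D, Add(D, r)) (Function('v')(D, r) = Mul(Mul(2, D), Add(D, r)) = Mul(2, D, Add(D, r)))
Function('f')(A) = Mul(13, Pow(Add(A, Mul(4, Pow(A, 2))), -1)) (Function('f')(A) = Mul(Add(-3, 16), Pow(Add(Mul(2, A, Add(A, A)), A), -1)) = Mul(13, Pow(Add(Mul(2, A, Mul(2, A)), A), -1)) = Mul(13, Pow(Add(Mul(4, Pow(A, 2)), A), -1)) = Mul(13, Pow(Add(A, Mul(4, Pow(A, 2))), -1)))
Pow(Add(Mul(-1, 463), Function('f')(4)), -1) = Pow(Add(Mul(-1, 463), Mul(13, Pow(4, -1), Pow(Add(1, Mul(4, 4)), -1))), -1) = Pow(Add(-463, Mul(13, Rational(1, 4), Pow(Add(1, 16), -1))), -1) = Pow(Add(-463, Mul(13, Rational(1, 4), Pow(17, -1))), -1) = Pow(Add(-463, Mul(13, Rational(1, 4), Rational(1, 17))), -1) = Pow(Add(-463, Rational(13, 68)), -1) = Pow(Rational(-31471, 68), -1) = Rational(-68, 31471)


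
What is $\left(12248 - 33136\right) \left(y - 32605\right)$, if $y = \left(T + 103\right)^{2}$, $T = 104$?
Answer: $-213976672$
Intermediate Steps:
$y = 42849$ ($y = \left(104 + 103\right)^{2} = 207^{2} = 42849$)
$\left(12248 - 33136\right) \left(y - 32605\right) = \left(12248 - 33136\right) \left(42849 - 32605\right) = \left(-20888\right) 10244 = -213976672$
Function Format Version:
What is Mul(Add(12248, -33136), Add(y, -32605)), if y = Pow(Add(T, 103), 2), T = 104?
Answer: -213976672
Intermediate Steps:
y = 42849 (y = Pow(Add(104, 103), 2) = Pow(207, 2) = 42849)
Mul(Add(12248, -33136), Add(y, -32605)) = Mul(Add(12248, -33136), Add(42849, -32605)) = Mul(-20888, 10244) = -213976672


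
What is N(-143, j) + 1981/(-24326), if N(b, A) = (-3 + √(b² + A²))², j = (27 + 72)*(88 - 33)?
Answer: 721715515477/24326 - 66*√245194 ≈ 2.9636e+7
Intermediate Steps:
j = 5445 (j = 99*55 = 5445)
N(b, A) = (-3 + √(A² + b²))²
N(-143, j) + 1981/(-24326) = (-3 + √(5445² + (-143)²))² + 1981/(-24326) = (-3 + √(29648025 + 20449))² + 1981*(-1/24326) = (-3 + √29668474)² - 1981/24326 = (-3 + 11*√245194)² - 1981/24326 = -1981/24326 + (-3 + 11*√245194)²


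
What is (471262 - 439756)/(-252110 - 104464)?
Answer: -5251/59429 ≈ -0.088358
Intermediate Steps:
(471262 - 439756)/(-252110 - 104464) = 31506/(-356574) = 31506*(-1/356574) = -5251/59429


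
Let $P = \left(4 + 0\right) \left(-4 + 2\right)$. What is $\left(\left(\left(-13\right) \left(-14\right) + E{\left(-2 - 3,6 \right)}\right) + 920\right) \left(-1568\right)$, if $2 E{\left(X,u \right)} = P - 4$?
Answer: $-1718528$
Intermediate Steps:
$P = -8$ ($P = 4 \left(-2\right) = -8$)
$E{\left(X,u \right)} = -6$ ($E{\left(X,u \right)} = \frac{-8 - 4}{2} = \frac{1}{2} \left(-12\right) = -6$)
$\left(\left(\left(-13\right) \left(-14\right) + E{\left(-2 - 3,6 \right)}\right) + 920\right) \left(-1568\right) = \left(\left(\left(-13\right) \left(-14\right) - 6\right) + 920\right) \left(-1568\right) = \left(\left(182 - 6\right) + 920\right) \left(-1568\right) = \left(176 + 920\right) \left(-1568\right) = 1096 \left(-1568\right) = -1718528$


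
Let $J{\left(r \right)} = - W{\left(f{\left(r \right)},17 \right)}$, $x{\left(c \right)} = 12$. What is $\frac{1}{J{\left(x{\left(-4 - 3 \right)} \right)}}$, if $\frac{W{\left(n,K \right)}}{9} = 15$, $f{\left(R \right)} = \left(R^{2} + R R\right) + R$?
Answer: $- \frac{1}{135} \approx -0.0074074$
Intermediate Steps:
$f{\left(R \right)} = R + 2 R^{2}$ ($f{\left(R \right)} = \left(R^{2} + R^{2}\right) + R = 2 R^{2} + R = R + 2 R^{2}$)
$W{\left(n,K \right)} = 135$ ($W{\left(n,K \right)} = 9 \cdot 15 = 135$)
$J{\left(r \right)} = -135$ ($J{\left(r \right)} = \left(-1\right) 135 = -135$)
$\frac{1}{J{\left(x{\left(-4 - 3 \right)} \right)}} = \frac{1}{-135} = - \frac{1}{135}$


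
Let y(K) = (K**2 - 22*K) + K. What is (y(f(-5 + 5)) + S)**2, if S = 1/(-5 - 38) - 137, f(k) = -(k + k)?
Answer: 34715664/1849 ≈ 18775.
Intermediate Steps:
f(k) = -2*k
y(K) = K**2 - 21*K
S = -5892/43 (S = 1/(-43) - 137 = -1/43 - 137 = -5892/43 ≈ -137.02)
(y(f(-5 + 5)) + S)**2 = ((-2*(-5 + 5))*(-21 - 2*(-5 + 5)) - 5892/43)**2 = ((-2*0)*(-21 - 2*0) - 5892/43)**2 = (0*(-21 + 0) - 5892/43)**2 = (0*(-21) - 5892/43)**2 = (0 - 5892/43)**2 = (-5892/43)**2 = 34715664/1849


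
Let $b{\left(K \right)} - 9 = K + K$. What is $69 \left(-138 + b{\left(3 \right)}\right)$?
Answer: $-8487$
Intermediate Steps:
$b{\left(K \right)} = 9 + 2 K$ ($b{\left(K \right)} = 9 + \left(K + K\right) = 9 + 2 K$)
$69 \left(-138 + b{\left(3 \right)}\right) = 69 \left(-138 + \left(9 + 2 \cdot 3\right)\right) = 69 \left(-138 + \left(9 + 6\right)\right) = 69 \left(-138 + 15\right) = 69 \left(-123\right) = -8487$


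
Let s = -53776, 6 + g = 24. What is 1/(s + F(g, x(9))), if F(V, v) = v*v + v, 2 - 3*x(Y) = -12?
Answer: -9/483746 ≈ -1.8605e-5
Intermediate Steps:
g = 18 (g = -6 + 24 = 18)
x(Y) = 14/3 (x(Y) = ⅔ - ⅓*(-12) = ⅔ + 4 = 14/3)
F(V, v) = v + v² (F(V, v) = v² + v = v + v²)
1/(s + F(g, x(9))) = 1/(-53776 + 14*(1 + 14/3)/3) = 1/(-53776 + (14/3)*(17/3)) = 1/(-53776 + 238/9) = 1/(-483746/9) = -9/483746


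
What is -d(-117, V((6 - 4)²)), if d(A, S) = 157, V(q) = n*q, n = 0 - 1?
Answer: -157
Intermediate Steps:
n = -1
V(q) = -q
-d(-117, V((6 - 4)²)) = -1*157 = -157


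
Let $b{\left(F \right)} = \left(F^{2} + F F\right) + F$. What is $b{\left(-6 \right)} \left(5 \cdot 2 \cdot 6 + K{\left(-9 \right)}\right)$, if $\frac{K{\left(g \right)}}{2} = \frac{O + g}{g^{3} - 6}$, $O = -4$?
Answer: $\frac{970772}{245} \approx 3962.3$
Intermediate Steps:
$b{\left(F \right)} = F + 2 F^{2}$ ($b{\left(F \right)} = \left(F^{2} + F^{2}\right) + F = 2 F^{2} + F = F + 2 F^{2}$)
$K{\left(g \right)} = \frac{2 \left(-4 + g\right)}{-6 + g^{3}}$ ($K{\left(g \right)} = 2 \frac{-4 + g}{g^{3} - 6} = 2 \frac{-4 + g}{-6 + g^{3}} = \frac{2 \left(-4 + g\right)}{-6 + g^{3}}$)
$b{\left(-6 \right)} \left(5 \cdot 2 \cdot 6 + K{\left(-9 \right)}\right) = - 6 \left(1 + 2 \left(-6\right)\right) \left(5 \cdot 2 \cdot 6 + \frac{2 \left(-4 - 9\right)}{-6 + \left(-9\right)^{3}}\right) = - 6 \left(1 - 12\right) \left(10 \cdot 6 + 2 \frac{1}{-6 - 729} \left(-13\right)\right) = \left(-6\right) \left(-11\right) \left(60 + 2 \frac{1}{-735} \left(-13\right)\right) = 66 \left(60 + 2 \left(- \frac{1}{735}\right) \left(-13\right)\right) = 66 \left(60 + \frac{26}{735}\right) = 66 \cdot \frac{44126}{735} = \frac{970772}{245}$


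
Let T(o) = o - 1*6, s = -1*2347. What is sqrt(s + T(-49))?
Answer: I*sqrt(2402) ≈ 49.01*I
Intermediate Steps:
s = -2347
T(o) = -6 + o (T(o) = o - 6 = -6 + o)
sqrt(s + T(-49)) = sqrt(-2347 + (-6 - 49)) = sqrt(-2347 - 55) = sqrt(-2402) = I*sqrt(2402)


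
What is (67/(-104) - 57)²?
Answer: 35940025/10816 ≈ 3322.9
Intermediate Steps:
(67/(-104) - 57)² = (67*(-1/104) - 57)² = (-67/104 - 57)² = (-5995/104)² = 35940025/10816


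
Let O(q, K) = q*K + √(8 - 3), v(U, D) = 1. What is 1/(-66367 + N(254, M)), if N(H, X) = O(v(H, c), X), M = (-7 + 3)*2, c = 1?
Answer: -13275/881128124 - √5/4405640620 ≈ -1.5066e-5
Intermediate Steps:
M = -8 (M = -4*2 = -8)
O(q, K) = √5 + K*q (O(q, K) = K*q + √5 = √5 + K*q)
N(H, X) = X + √5 (N(H, X) = √5 + X*1 = √5 + X = X + √5)
1/(-66367 + N(254, M)) = 1/(-66367 + (-8 + √5)) = 1/(-66375 + √5)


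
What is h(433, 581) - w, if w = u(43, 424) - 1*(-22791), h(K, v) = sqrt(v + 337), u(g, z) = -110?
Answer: -22681 + 3*sqrt(102) ≈ -22651.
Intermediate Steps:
h(K, v) = sqrt(337 + v)
w = 22681 (w = -110 - 1*(-22791) = -110 + 22791 = 22681)
h(433, 581) - w = sqrt(337 + 581) - 1*22681 = sqrt(918) - 22681 = 3*sqrt(102) - 22681 = -22681 + 3*sqrt(102)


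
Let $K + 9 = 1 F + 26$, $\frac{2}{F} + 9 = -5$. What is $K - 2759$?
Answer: $- \frac{19195}{7} \approx -2742.1$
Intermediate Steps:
$F = - \frac{1}{7}$ ($F = \frac{2}{-9 - 5} = \frac{2}{-14} = 2 \left(- \frac{1}{14}\right) = - \frac{1}{7} \approx -0.14286$)
$K = \frac{118}{7}$ ($K = -9 + \left(1 \left(- \frac{1}{7}\right) + 26\right) = -9 + \left(- \frac{1}{7} + 26\right) = -9 + \frac{181}{7} = \frac{118}{7} \approx 16.857$)
$K - 2759 = \frac{118}{7} - 2759 = - \frac{19195}{7}$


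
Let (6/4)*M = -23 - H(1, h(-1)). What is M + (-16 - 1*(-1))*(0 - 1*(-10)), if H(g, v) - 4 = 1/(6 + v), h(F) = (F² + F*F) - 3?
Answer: -2522/15 ≈ -168.13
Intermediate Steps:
h(F) = -3 + 2*F² (h(F) = (F² + F²) - 3 = 2*F² - 3 = -3 + 2*F²)
H(g, v) = 4 + 1/(6 + v)
M = -272/15 (M = 2*(-23 - (25 + 4*(-3 + 2*(-1)²))/(6 + (-3 + 2*(-1)²)))/3 = 2*(-23 - (25 + 4*(-3 + 2*1))/(6 + (-3 + 2*1)))/3 = 2*(-23 - (25 + 4*(-3 + 2))/(6 + (-3 + 2)))/3 = 2*(-23 - (25 + 4*(-1))/(6 - 1))/3 = 2*(-23 - (25 - 4)/5)/3 = 2*(-23 - 21/5)/3 = (⅔)*(-136/5) = -272/15 ≈ -18.133)
M + (-16 - 1*(-1))*(0 - 1*(-10)) = -272/15 + (-16 - 1*(-1))*(0 - 1*(-10)) = -272/15 + (-16 + 1)*(0 + 10) = -272/15 - 15*10 = -272/15 - 150 = -2522/15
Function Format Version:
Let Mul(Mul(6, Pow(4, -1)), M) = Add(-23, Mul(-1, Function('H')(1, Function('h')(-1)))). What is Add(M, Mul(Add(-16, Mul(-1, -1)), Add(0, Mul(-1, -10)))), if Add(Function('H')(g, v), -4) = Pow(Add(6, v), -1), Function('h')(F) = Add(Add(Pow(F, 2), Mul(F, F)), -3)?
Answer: Rational(-2522, 15) ≈ -168.13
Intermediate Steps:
Function('h')(F) = Add(-3, Mul(2, Pow(F, 2))) (Function('h')(F) = Add(Add(Pow(F, 2), Pow(F, 2)), -3) = Add(Mul(2, Pow(F, 2)), -3) = Add(-3, Mul(2, Pow(F, 2))))
Function('H')(g, v) = Add(4, Pow(Add(6, v), -1))
M = Rational(-272, 15) (M = Mul(Rational(2, 3), Add(-23, Mul(-1, Mul(Pow(Add(6, Add(-3, Mul(2, Pow(-1, 2)))), -1), Add(25, Mul(4, Add(-3, Mul(2, Pow(-1, 2))))))))) = Mul(Rational(2, 3), Add(-23, Mul(-1, Mul(Pow(Add(6, Add(-3, Mul(2, 1))), -1), Add(25, Mul(4, Add(-3, Mul(2, 1)))))))) = Mul(Rational(2, 3), Add(-23, Mul(-1, Mul(Pow(Add(6, Add(-3, 2)), -1), Add(25, Mul(4, Add(-3, 2))))))) = Mul(Rational(2, 3), Add(-23, Mul(-1, Mul(Pow(Add(6, -1), -1), Add(25, Mul(4, -1)))))) = Mul(Rational(2, 3), Add(-23, Mul(-1, Mul(Pow(5, -1), Add(25, -4))))) = Mul(Rational(2, 3), Add(-23, Mul(-1, Mul(Rational(1, 5), 21)))) = Mul(Rational(2, 3), Add(-23, Mul(-1, Rational(21, 5)))) = Mul(Rational(2, 3), Add(-23, Rational(-21, 5))) = Mul(Rational(2, 3), Rational(-136, 5)) = Rational(-272, 15) ≈ -18.133)
Add(M, Mul(Add(-16, Mul(-1, -1)), Add(0, Mul(-1, -10)))) = Add(Rational(-272, 15), Mul(Add(-16, Mul(-1, -1)), Add(0, Mul(-1, -10)))) = Add(Rational(-272, 15), Mul(Add(-16, 1), Add(0, 10))) = Add(Rational(-272, 15), Mul(-15, 10)) = Add(Rational(-272, 15), -150) = Rational(-2522, 15)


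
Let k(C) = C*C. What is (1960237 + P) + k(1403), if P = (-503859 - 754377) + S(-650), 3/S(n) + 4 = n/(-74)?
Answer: 157554227/59 ≈ 2.6704e+6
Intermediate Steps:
S(n) = 3/(-4 - n/74) (S(n) = 3/(-4 + n/(-74)) = 3/(-4 + n*(-1/74)) = 3/(-4 - n/74))
k(C) = C²
P = -74235887/59 (P = (-503859 - 754377) - 222/(296 - 650) = -1258236 - 222/(-354) = -1258236 - 222*(-1/354) = -1258236 + 37/59 = -74235887/59 ≈ -1.2582e+6)
(1960237 + P) + k(1403) = (1960237 - 74235887/59) + 1403² = 41418096/59 + 1968409 = 157554227/59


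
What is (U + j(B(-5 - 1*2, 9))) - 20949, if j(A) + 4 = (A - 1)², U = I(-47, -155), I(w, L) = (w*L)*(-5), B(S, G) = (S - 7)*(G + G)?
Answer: 6631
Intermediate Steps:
B(S, G) = 2*G*(-7 + S) (B(S, G) = (-7 + S)*(2*G) = 2*G*(-7 + S))
I(w, L) = -5*L*w (I(w, L) = (L*w)*(-5) = -5*L*w)
U = -36425 (U = -5*(-155)*(-47) = -36425)
j(A) = -4 + (-1 + A)² (j(A) = -4 + (A - 1)² = -4 + (-1 + A)²)
(U + j(B(-5 - 1*2, 9))) - 20949 = (-36425 + (-4 + (-1 + 2*9*(-7 + (-5 - 1*2)))²)) - 20949 = (-36425 + (-4 + (-1 + 2*9*(-7 + (-5 - 2)))²)) - 20949 = (-36425 + (-4 + (-1 + 2*9*(-7 - 7))²)) - 20949 = (-36425 + (-4 + (-1 + 2*9*(-14))²)) - 20949 = (-36425 + (-4 + (-1 - 252)²)) - 20949 = (-36425 + (-4 + (-253)²)) - 20949 = (-36425 + (-4 + 64009)) - 20949 = (-36425 + 64005) - 20949 = 27580 - 20949 = 6631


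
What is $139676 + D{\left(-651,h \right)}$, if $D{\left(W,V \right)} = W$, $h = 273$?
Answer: $139025$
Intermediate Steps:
$139676 + D{\left(-651,h \right)} = 139676 - 651 = 139025$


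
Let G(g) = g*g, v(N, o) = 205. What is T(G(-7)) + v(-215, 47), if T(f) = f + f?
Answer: 303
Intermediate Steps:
G(g) = g**2
T(f) = 2*f
T(G(-7)) + v(-215, 47) = 2*(-7)**2 + 205 = 2*49 + 205 = 98 + 205 = 303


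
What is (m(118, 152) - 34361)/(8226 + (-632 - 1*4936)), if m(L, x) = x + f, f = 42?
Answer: -11389/886 ≈ -12.854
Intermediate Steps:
m(L, x) = 42 + x (m(L, x) = x + 42 = 42 + x)
(m(118, 152) - 34361)/(8226 + (-632 - 1*4936)) = ((42 + 152) - 34361)/(8226 + (-632 - 1*4936)) = (194 - 34361)/(8226 + (-632 - 4936)) = -34167/(8226 - 5568) = -34167/2658 = -34167*1/2658 = -11389/886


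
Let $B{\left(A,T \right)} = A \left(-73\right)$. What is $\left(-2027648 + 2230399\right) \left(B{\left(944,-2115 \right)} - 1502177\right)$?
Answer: $-318539865839$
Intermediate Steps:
$B{\left(A,T \right)} = - 73 A$
$\left(-2027648 + 2230399\right) \left(B{\left(944,-2115 \right)} - 1502177\right) = \left(-2027648 + 2230399\right) \left(\left(-73\right) 944 - 1502177\right) = 202751 \left(-68912 - 1502177\right) = 202751 \left(-1571089\right) = -318539865839$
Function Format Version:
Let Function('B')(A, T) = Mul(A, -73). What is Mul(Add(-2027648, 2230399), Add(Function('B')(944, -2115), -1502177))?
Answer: -318539865839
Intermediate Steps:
Function('B')(A, T) = Mul(-73, A)
Mul(Add(-2027648, 2230399), Add(Function('B')(944, -2115), -1502177)) = Mul(Add(-2027648, 2230399), Add(Mul(-73, 944), -1502177)) = Mul(202751, Add(-68912, -1502177)) = Mul(202751, -1571089) = -318539865839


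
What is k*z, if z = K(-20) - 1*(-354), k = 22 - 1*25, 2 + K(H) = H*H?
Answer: -2256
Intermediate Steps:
K(H) = -2 + H² (K(H) = -2 + H*H = -2 + H²)
k = -3 (k = 22 - 25 = -3)
z = 752 (z = (-2 + (-20)²) - 1*(-354) = (-2 + 400) + 354 = 398 + 354 = 752)
k*z = -3*752 = -2256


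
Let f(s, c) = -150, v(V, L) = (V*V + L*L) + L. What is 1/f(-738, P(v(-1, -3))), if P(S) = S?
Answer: -1/150 ≈ -0.0066667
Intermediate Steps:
v(V, L) = L + L² + V² (v(V, L) = (V² + L²) + L = (L² + V²) + L = L + L² + V²)
1/f(-738, P(v(-1, -3))) = 1/(-150) = -1/150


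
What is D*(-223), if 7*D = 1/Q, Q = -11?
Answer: 223/77 ≈ 2.8961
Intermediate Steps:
D = -1/77 (D = (1/7)/(-11) = (1/7)*(-1/11) = -1/77 ≈ -0.012987)
D*(-223) = -1/77*(-223) = 223/77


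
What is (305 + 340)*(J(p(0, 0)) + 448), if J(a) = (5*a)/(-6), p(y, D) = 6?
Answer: 285735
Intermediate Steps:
J(a) = -5*a/6 (J(a) = (5*a)*(-⅙) = -5*a/6)
(305 + 340)*(J(p(0, 0)) + 448) = (305 + 340)*(-⅚*6 + 448) = 645*(-5 + 448) = 645*443 = 285735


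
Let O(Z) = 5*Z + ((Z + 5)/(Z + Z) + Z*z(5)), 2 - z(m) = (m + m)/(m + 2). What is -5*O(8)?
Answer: -25415/112 ≈ -226.92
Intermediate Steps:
z(m) = 2 - 2*m/(2 + m) (z(m) = 2 - (m + m)/(m + 2) = 2 - 2*m/(2 + m))
O(Z) = 39*Z/7 + (5 + Z)/(2*Z) (O(Z) = 5*Z + ((Z + 5)/(Z + Z) + Z*(4/(2 + 5))) = 5*Z + ((5 + Z)/((2*Z)) + Z*(4/7)) = 5*Z + ((5 + Z)*(1/(2*Z)) + Z*(4*(⅐))) = 5*Z + ((5 + Z)/(2*Z) + Z*(4/7)) = 5*Z + ((5 + Z)/(2*Z) + 4*Z/7) = 5*Z + (4*Z/7 + (5 + Z)/(2*Z)) = 39*Z/7 + (5 + Z)/(2*Z))
-5*O(8) = -5*(35 + 8*(7 + 78*8))/(14*8) = -5*(35 + 8*(7 + 624))/(14*8) = -5*(35 + 8*631)/(14*8) = -5*(35 + 5048)/(14*8) = -5*5083/(14*8) = -5*5083/112 = -25415/112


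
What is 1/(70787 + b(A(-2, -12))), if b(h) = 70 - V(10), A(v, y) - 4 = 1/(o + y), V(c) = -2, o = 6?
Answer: 1/70859 ≈ 1.4113e-5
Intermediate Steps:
A(v, y) = 4 + 1/(6 + y)
b(h) = 72 (b(h) = 70 - 1*(-2) = 70 + 2 = 72)
1/(70787 + b(A(-2, -12))) = 1/(70787 + 72) = 1/70859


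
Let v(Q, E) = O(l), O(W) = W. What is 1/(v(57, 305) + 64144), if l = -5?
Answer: 1/64139 ≈ 1.5591e-5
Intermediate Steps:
v(Q, E) = -5
1/(v(57, 305) + 64144) = 1/(-5 + 64144) = 1/64139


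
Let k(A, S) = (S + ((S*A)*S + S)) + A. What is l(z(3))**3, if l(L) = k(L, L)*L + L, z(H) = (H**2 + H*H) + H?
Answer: 7509385602140625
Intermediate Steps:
z(H) = H + 2*H**2 (z(H) = (H**2 + H**2) + H = 2*H**2 + H = H + 2*H**2)
k(A, S) = A + 2*S + A*S**2 (k(A, S) = (S + ((A*S)*S + S)) + A = (S + (A*S**2 + S)) + A = (S + (S + A*S**2)) + A = (2*S + A*S**2) + A = A + 2*S + A*S**2)
l(L) = L + L*(L**3 + 3*L) (l(L) = (L + 2*L + L*L**2)*L + L = (L + 2*L + L**3)*L + L = (L**3 + 3*L)*L + L = L*(L**3 + 3*L) + L = L + L*(L**3 + 3*L))
l(z(3))**3 = ((3*(1 + 2*3))*(1 + (3*(1 + 2*3))**3 + 3*(3*(1 + 2*3))))**3 = ((3*(1 + 6))*(1 + (3*(1 + 6))**3 + 3*(3*(1 + 6))))**3 = ((3*7)*(1 + (3*7)**3 + 3*(3*7)))**3 = (21*(1 + 21**3 + 3*21))**3 = (21*(1 + 9261 + 63))**3 = (21*9325)**3 = 195825**3 = 7509385602140625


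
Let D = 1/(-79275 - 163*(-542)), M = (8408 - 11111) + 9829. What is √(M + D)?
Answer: √586348959237/9071 ≈ 84.416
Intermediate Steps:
M = 7126 (M = -2703 + 9829 = 7126)
D = 1/9071 (D = 1/(-79275 + 88346) = 1/9071 ≈ 0.00011024)
√(M + D) = √(7126 + 1/9071) = √(64639947/9071) = √586348959237/9071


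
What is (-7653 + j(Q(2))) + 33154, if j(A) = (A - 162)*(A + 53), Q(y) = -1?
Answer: 17025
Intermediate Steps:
j(A) = (-162 + A)*(53 + A)
(-7653 + j(Q(2))) + 33154 = (-7653 + (-8586 + (-1)**2 - 109*(-1))) + 33154 = (-7653 + (-8586 + 1 + 109)) + 33154 = (-7653 - 8476) + 33154 = -16129 + 33154 = 17025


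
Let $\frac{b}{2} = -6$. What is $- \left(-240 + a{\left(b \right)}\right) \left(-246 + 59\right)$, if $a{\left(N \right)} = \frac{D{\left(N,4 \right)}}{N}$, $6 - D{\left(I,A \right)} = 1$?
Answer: $- \frac{539495}{12} \approx -44958.0$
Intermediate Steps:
$b = -12$ ($b = 2 \left(-6\right) = -12$)
$D{\left(I,A \right)} = 5$ ($D{\left(I,A \right)} = 6 - 1 = 5$)
$a{\left(N \right)} = \frac{5}{N}$
$- \left(-240 + a{\left(b \right)}\right) \left(-246 + 59\right) = - \left(-240 + \frac{5}{-12}\right) \left(-246 + 59\right) = - \left(-240 + 5 \left(- \frac{1}{12}\right)\right) \left(-187\right) = - \left(-240 - \frac{5}{12}\right) \left(-187\right) = - \frac{\left(-2885\right) \left(-187\right)}{12} = \left(-1\right) \frac{539495}{12} = - \frac{539495}{12}$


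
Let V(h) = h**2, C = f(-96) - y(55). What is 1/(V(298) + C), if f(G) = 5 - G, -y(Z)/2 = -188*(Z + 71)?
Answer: 1/41529 ≈ 2.4080e-5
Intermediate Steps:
y(Z) = 26696 + 376*Z (y(Z) = -(-376)*(Z + 71) = -(-376)*(71 + Z) = -2*(-13348 - 188*Z) = 26696 + 376*Z)
C = -47275 (C = (5 - 1*(-96)) - (26696 + 376*55) = (5 + 96) - (26696 + 20680) = 101 - 1*47376 = 101 - 47376 = -47275)
1/(V(298) + C) = 1/(298**2 - 47275) = 1/(88804 - 47275) = 1/41529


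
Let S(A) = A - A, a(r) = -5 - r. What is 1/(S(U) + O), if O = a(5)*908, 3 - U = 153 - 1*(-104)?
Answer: -1/9080 ≈ -0.00011013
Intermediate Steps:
U = -254 (U = 3 - (153 - 1*(-104)) = 3 - (153 + 104) = 3 - 1*257 = 3 - 257 = -254)
S(A) = 0
O = -9080 (O = (-5 - 1*5)*908 = (-5 - 5)*908 = -10*908 = -9080)
1/(S(U) + O) = 1/(0 - 9080) = 1/(-9080) = -1/9080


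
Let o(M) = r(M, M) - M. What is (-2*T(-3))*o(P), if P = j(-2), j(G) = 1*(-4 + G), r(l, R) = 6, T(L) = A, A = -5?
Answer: 120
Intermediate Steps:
T(L) = -5
j(G) = -4 + G
P = -6 (P = -4 - 2 = -6)
o(M) = 6 - M
(-2*T(-3))*o(P) = (-2*(-5))*(6 - 1*(-6)) = 10*(6 + 6) = 10*12 = 120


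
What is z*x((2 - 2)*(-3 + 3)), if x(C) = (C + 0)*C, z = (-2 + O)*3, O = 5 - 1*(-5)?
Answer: 0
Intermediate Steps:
O = 10 (O = 5 + 5 = 10)
z = 24 (z = (-2 + 10)*3 = 8*3 = 24)
x(C) = C² (x(C) = C*C = C²)
z*x((2 - 2)*(-3 + 3)) = 24*((2 - 2)*(-3 + 3))² = 24*(0*0)² = 24*0² = 24*0 = 0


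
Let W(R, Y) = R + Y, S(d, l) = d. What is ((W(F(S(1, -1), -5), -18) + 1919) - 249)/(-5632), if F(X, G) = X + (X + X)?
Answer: -1655/5632 ≈ -0.29386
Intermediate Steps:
F(X, G) = 3*X (F(X, G) = X + 2*X = 3*X)
((W(F(S(1, -1), -5), -18) + 1919) - 249)/(-5632) = (((3*1 - 18) + 1919) - 249)/(-5632) = (((3 - 18) + 1919) - 249)*(-1/5632) = ((-15 + 1919) - 249)*(-1/5632) = (1904 - 249)*(-1/5632) = 1655*(-1/5632) = -1655/5632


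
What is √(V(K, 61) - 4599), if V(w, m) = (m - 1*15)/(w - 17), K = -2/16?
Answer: I*√86369047/137 ≈ 67.836*I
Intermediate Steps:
K = -⅛ (K = -2*1/16 = -⅛ ≈ -0.12500)
V(w, m) = (-15 + m)/(-17 + w) (V(w, m) = (m - 15)/(-17 + w) = (-15 + m)/(-17 + w))
√(V(K, 61) - 4599) = √((-15 + 61)/(-17 - ⅛) - 4599) = √(46/(-137/8) - 4599) = √(-8/137*46 - 4599) = √(-368/137 - 4599) = √(-630431/137) = I*√86369047/137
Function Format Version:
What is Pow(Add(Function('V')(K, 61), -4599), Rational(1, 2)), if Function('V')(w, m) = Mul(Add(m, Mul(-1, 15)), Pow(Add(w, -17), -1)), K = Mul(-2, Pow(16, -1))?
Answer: Mul(Rational(1, 137), I, Pow(86369047, Rational(1, 2))) ≈ Mul(67.836, I)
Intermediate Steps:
K = Rational(-1, 8) (K = Mul(-2, Rational(1, 16)) = Rational(-1, 8) ≈ -0.12500)
Function('V')(w, m) = Mul(Pow(Add(-17, w), -1), Add(-15, m)) (Function('V')(w, m) = Mul(Add(m, -15), Pow(Add(-17, w), -1)) = Mul(Add(-15, m), Pow(Add(-17, w), -1)) = Mul(Pow(Add(-17, w), -1), Add(-15, m)))
Pow(Add(Function('V')(K, 61), -4599), Rational(1, 2)) = Pow(Add(Mul(Pow(Add(-17, Rational(-1, 8)), -1), Add(-15, 61)), -4599), Rational(1, 2)) = Pow(Add(Mul(Pow(Rational(-137, 8), -1), 46), -4599), Rational(1, 2)) = Pow(Add(Mul(Rational(-8, 137), 46), -4599), Rational(1, 2)) = Pow(Add(Rational(-368, 137), -4599), Rational(1, 2)) = Pow(Rational(-630431, 137), Rational(1, 2)) = Mul(Rational(1, 137), I, Pow(86369047, Rational(1, 2)))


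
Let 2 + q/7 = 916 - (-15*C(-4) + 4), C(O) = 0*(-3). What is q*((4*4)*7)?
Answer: 713440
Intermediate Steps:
C(O) = 0
q = 6370 (q = -14 + 7*(916 - (-15*0 + 4)) = -14 + 7*(916 - (0 + 4)) = -14 + 7*(916 - 1*4) = -14 + 7*(916 - 4) = -14 + 7*912 = -14 + 6384 = 6370)
q*((4*4)*7) = 6370*((4*4)*7) = 6370*(16*7) = 6370*112 = 713440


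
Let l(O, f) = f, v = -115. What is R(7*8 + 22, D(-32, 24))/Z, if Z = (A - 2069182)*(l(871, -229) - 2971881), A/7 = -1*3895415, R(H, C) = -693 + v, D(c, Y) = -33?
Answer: -404/43596524821785 ≈ -9.2668e-12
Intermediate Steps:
R(H, C) = -808 (R(H, C) = -693 - 115 = -808)
A = -27267905 (A = 7*(-1*3895415) = 7*(-3895415) = -27267905)
Z = 87193049643570 (Z = (-27267905 - 2069182)*(-229 - 2971881) = -29337087*(-2972110) = 87193049643570)
R(7*8 + 22, D(-32, 24))/Z = -808/87193049643570 = -808*1/87193049643570 = -404/43596524821785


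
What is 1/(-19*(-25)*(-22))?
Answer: -1/10450 ≈ -9.5694e-5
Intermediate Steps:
1/(-19*(-25)*(-22)) = 1/(475*(-22)) = 1/(-10450) = -1/10450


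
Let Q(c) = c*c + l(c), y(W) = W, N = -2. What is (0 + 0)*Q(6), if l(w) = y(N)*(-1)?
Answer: 0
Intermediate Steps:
l(w) = 2 (l(w) = -2*(-1) = 2)
Q(c) = 2 + c² (Q(c) = c*c + 2 = c² + 2 = 2 + c²)
(0 + 0)*Q(6) = (0 + 0)*(2 + 6²) = 0*(2 + 36) = 0*38 = 0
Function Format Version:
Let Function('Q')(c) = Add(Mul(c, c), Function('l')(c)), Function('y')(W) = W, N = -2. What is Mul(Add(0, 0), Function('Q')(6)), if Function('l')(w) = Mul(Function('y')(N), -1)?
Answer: 0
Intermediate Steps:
Function('l')(w) = 2 (Function('l')(w) = Mul(-2, -1) = 2)
Function('Q')(c) = Add(2, Pow(c, 2)) (Function('Q')(c) = Add(Mul(c, c), 2) = Add(Pow(c, 2), 2) = Add(2, Pow(c, 2)))
Mul(Add(0, 0), Function('Q')(6)) = Mul(Add(0, 0), Add(2, Pow(6, 2))) = Mul(0, Add(2, 36)) = Mul(0, 38) = 0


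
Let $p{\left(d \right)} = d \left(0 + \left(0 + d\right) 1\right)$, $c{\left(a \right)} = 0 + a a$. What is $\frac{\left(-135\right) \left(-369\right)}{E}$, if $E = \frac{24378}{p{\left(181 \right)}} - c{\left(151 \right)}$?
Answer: $- \frac{1631989215}{746959183} \approx -2.1848$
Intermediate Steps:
$c{\left(a \right)} = a^{2}$ ($c{\left(a \right)} = 0 + a^{2} = a^{2}$)
$p{\left(d \right)} = d^{2}$ ($p{\left(d \right)} = d \left(0 + d 1\right) = d \left(0 + d\right) = d d = d^{2}$)
$E = - \frac{746959183}{32761}$ ($E = \frac{24378}{181^{2}} - 151^{2} = \frac{24378}{32761} - 22801 = - \frac{746959183}{32761} \approx -22800.0$)
$\frac{\left(-135\right) \left(-369\right)}{E} = \frac{\left(-135\right) \left(-369\right)}{- \frac{746959183}{32761}} = 49815 \left(- \frac{32761}{746959183}\right) = - \frac{1631989215}{746959183}$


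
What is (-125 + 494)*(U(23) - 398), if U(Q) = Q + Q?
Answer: -129888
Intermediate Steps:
U(Q) = 2*Q
(-125 + 494)*(U(23) - 398) = (-125 + 494)*(2*23 - 398) = 369*(46 - 398) = 369*(-352) = -129888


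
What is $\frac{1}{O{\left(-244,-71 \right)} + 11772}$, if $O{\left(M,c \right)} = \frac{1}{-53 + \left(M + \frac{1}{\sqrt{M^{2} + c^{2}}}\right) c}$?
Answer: $\frac{226758246143790519}{2669398086734123922569} - \frac{71 \sqrt{64577}}{2669398086734123922569} \approx 8.4947 \cdot 10^{-5}$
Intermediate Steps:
$O{\left(M,c \right)} = \frac{1}{-53 + c \left(M + \frac{1}{\sqrt{M^{2} + c^{2}}}\right)}$ ($O{\left(M,c \right)} = \frac{1}{-53 + \left(M + \frac{1}{\sqrt{M^{2} + c^{2}}}\right) c} = \frac{1}{-53 + c \left(M + \frac{1}{\sqrt{M^{2} + c^{2}}}\right)}$)
$\frac{1}{O{\left(-244,-71 \right)} + 11772} = \frac{1}{\frac{\sqrt{\left(-244\right)^{2} + \left(-71\right)^{2}}}{-71 - 53 \sqrt{\left(-244\right)^{2} + \left(-71\right)^{2}} - - 17324 \sqrt{\left(-244\right)^{2} + \left(-71\right)^{2}}} + 11772} = \frac{1}{\frac{\sqrt{59536 + 5041}}{-71 - 53 \sqrt{59536 + 5041} - - 17324 \sqrt{59536 + 5041}} + 11772} = \frac{1}{\frac{\sqrt{64577}}{-71 - 53 \sqrt{64577} - - 17324 \sqrt{64577}} + 11772} = \frac{1}{\frac{\sqrt{64577}}{-71 - 53 \sqrt{64577} + 17324 \sqrt{64577}} + 11772} = \frac{1}{\frac{\sqrt{64577}}{-71 + 17271 \sqrt{64577}} + 11772} = \frac{1}{11772 + \frac{\sqrt{64577}}{-71 + 17271 \sqrt{64577}}}$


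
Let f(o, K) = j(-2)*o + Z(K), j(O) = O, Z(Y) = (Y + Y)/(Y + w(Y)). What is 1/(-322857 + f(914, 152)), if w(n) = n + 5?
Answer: -309/100327361 ≈ -3.0799e-6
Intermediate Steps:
w(n) = 5 + n
Z(Y) = 2*Y/(5 + 2*Y) (Z(Y) = (Y + Y)/(Y + (5 + Y)) = (2*Y)/(5 + 2*Y) = 2*Y/(5 + 2*Y))
f(o, K) = -2*o + 2*K/(5 + 2*K)
1/(-322857 + f(914, 152)) = 1/(-322857 + 2*(152 - 1*914*(5 + 2*152))/(5 + 2*152)) = 1/(-322857 + 2*(152 - 1*914*(5 + 304))/(5 + 304)) = 1/(-322857 + 2*(152 - 1*914*309)/309) = 1/(-322857 + 2*(1/309)*(152 - 282426)) = 1/(-322857 + 2*(1/309)*(-282274)) = 1/(-322857 - 564548/309) = 1/(-100327361/309) = -309/100327361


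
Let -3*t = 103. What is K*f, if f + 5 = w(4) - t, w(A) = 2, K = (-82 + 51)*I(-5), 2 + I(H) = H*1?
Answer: 20398/3 ≈ 6799.3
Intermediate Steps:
I(H) = -2 + H (I(H) = -2 + H*1 = -2 + H)
K = 217 (K = (-82 + 51)*(-2 - 5) = -31*(-7) = 217)
t = -103/3 (t = -⅓*103 = -103/3 ≈ -34.333)
f = 94/3 (f = -5 + (2 - 1*(-103/3)) = -5 + (2 + 103/3) = -5 + 109/3 = 94/3 ≈ 31.333)
K*f = 217*(94/3) = 20398/3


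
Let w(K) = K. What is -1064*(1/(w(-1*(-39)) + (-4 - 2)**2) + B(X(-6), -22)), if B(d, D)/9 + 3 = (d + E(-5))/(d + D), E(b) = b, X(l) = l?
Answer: 1871386/75 ≈ 24952.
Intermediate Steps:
B(d, D) = -27 + 9*(-5 + d)/(D + d) (B(d, D) = -27 + 9*((d - 5)/(d + D)) = -27 + 9*((-5 + d)/(D + d)) = -27 + 9*(-5 + d)/(D + d))
-1064*(1/(w(-1*(-39)) + (-4 - 2)**2) + B(X(-6), -22)) = -1064*(1/(-1*(-39) + (-4 - 2)**2) + 9*(-5 - 3*(-22) - 2*(-6))/(-22 - 6)) = -1064*(1/(39 + (-6)**2) + 9*(-5 + 66 + 12)/(-28)) = -1064*(1/(39 + 36) + 9*(-1/28)*73) = -1064*(1/75 - 657/28) = -1064*(-49247/2100) = 1871386/75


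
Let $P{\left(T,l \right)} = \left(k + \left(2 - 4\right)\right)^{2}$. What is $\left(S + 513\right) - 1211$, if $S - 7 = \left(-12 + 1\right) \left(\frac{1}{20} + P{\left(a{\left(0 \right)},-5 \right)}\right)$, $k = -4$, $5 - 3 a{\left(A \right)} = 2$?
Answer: $- \frac{21751}{20} \approx -1087.6$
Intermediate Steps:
$a{\left(A \right)} = 1$ ($a{\left(A \right)} = \frac{5}{3} - \frac{2}{3} = 1$)
$P{\left(T,l \right)} = 36$ ($P{\left(T,l \right)} = \left(-4 + \left(2 - 4\right)\right)^{2} = \left(-4 - 2\right)^{2} = \left(-6\right)^{2} = 36$)
$S = - \frac{7791}{20}$ ($S = 7 + \left(-12 + 1\right) \left(\frac{1}{20} + 36\right) = 7 - 11 \left(\frac{1}{20} + 36\right) = 7 - \frac{7931}{20} = - \frac{7791}{20} \approx -389.55$)
$\left(S + 513\right) - 1211 = \left(- \frac{7791}{20} + 513\right) - 1211 = \frac{2469}{20} - 1211 = - \frac{21751}{20}$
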